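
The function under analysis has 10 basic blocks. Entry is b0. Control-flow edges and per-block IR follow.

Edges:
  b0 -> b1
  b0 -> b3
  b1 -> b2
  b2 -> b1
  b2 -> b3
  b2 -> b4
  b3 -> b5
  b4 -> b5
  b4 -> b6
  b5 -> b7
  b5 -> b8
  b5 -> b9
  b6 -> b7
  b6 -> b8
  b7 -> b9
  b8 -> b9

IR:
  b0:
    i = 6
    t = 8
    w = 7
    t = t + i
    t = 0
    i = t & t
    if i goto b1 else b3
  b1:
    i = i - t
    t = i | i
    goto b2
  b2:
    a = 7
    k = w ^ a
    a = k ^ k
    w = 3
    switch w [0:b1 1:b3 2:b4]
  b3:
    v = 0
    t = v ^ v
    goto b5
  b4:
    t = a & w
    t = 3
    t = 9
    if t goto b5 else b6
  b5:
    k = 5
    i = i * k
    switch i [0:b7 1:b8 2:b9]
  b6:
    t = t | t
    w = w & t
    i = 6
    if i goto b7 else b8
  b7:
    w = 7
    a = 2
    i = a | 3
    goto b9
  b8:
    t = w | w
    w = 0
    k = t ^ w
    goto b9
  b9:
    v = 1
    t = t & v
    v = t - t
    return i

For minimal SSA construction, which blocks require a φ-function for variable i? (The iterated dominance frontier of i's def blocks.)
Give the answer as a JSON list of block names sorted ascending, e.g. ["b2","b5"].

idom tree: b1←b0 b2←b1 b3←b0 b4←b2 b5←b0 b6←b4 b7←b0 b8←b0 b9←b0
Join-block Dom:
  b1: preds {b0,b2}: {b0} ∩ {b0,b1,b2} = {b0}; idom=b0
  b3: preds {b0,b2}: {b0} ∩ {b0,b1,b2} = {b0}; idom=b0
  b5: preds {b3,b4}: {b0,b3} ∩ {b0,b1,b2,b4} = {b0}; idom=b0
  b7: preds {b5,b6}: {b0,b5} ∩ {b0,b1,b2,b4,b6} = {b0}; idom=b0
  b8: preds {b5,b6}: {b0,b5} ∩ {b0,b1,b2,b4,b6} = {b0}; idom=b0
  b9: preds {b5,b7,b8}: {b0,b5} ∩ {b0,b7} ∩ {b0,b8} = {b0}; idom=b0

DF derivation:
  b1←b0: walk · to b0
  b1←b2: walk b2→b1 to b0
  b3←b0: walk · to b0
  b3←b2: walk b2→b1 to b0
  b5←b3: walk b3 to b0
  b5←b4: walk b4→b2→b1 to b0
  b7←b5: walk b5 to b0
  b7←b6: walk b6→b4→b2→b1 to b0
  b8←b5: walk b5 to b0
  b8←b6: walk b6→b4→b2→b1 to b0
  b9←b5: walk b5 to b0
  b9←b7: walk b7 to b0
  b9←b8: walk b8 to b0
  b0: DF=∅
  b1: DF={b1,b3,b5,b7,b8}
  b2: DF={b1,b3,b5,b7,b8}
  b3: DF={b5}
  b4: DF={b5,b7,b8}
  b5: DF={b7,b8,b9}
  b6: DF={b7,b8}
  b7: DF={b9}
  b8: DF={b9}
  b9: DF=∅

φ for i: defs {b0,b1,b5,b6,b7}
  DF⁺ = {b1,b3,b5,b7,b8,b9}

Answer: ["b1", "b3", "b5", "b7", "b8", "b9"]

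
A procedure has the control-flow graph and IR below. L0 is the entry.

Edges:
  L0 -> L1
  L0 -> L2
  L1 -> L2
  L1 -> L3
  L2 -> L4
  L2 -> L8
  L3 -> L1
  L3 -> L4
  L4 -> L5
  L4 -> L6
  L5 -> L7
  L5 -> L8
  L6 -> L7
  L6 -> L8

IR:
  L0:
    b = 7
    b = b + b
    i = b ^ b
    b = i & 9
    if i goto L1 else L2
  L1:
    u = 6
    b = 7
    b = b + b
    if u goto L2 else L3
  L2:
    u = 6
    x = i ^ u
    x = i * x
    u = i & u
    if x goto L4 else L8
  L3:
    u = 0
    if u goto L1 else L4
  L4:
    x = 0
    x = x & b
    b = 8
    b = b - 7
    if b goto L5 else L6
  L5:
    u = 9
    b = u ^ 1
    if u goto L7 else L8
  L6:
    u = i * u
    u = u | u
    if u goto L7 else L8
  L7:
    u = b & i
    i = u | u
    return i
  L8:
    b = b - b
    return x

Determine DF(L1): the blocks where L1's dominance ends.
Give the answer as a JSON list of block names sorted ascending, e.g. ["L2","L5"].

Answer: ["L1", "L2", "L4"]

Working:
idom tree: L1←L0 L2←L0 L3←L1 L4←L0 L5←L4 L6←L4 L7←L4 L8←L0
Dom at joins:
  L1: preds {L0,L3}: {L0} ∩ {L0,L1,L3} = {L0}; idom=L0
  L2: preds {L0,L1}: {L0} ∩ {L0,L1} = {L0}; idom=L0
  L4: preds {L2,L3}: {L0,L2} ∩ {L0,L1,L3} = {L0}; idom=L0
  L7: preds {L5,L6}: {L0,L4,L5} ∩ {L0,L4,L6} = {L0,L4}; idom=L4
  L8: preds {L2,L5,L6}: {L0,L2} ∩ {L0,L4,L5} ∩ {L0,L4,L6} = {L0}; idom=L0

DF derivation:
  L1←L0: walk · to L0
  L1←L3: walk L3→L1 to L0
  L2←L0: walk · to L0
  L2←L1: walk L1 to L0
  L4←L2: walk L2 to L0
  L4←L3: walk L3→L1 to L0
  L7←L5: walk L5 to L4
  L7←L6: walk L6 to L4
  L8←L2: walk L2 to L0
  L8←L5: walk L5→L4 to L0
  L8←L6: walk L6→L4 to L0
  L0 → ∅
  L1 → {L1,L2,L4}
  L2 → {L4,L8}
  L3 → {L1,L4}
  L4 → {L8}
  L5 → {L7,L8}
  L6 → {L7,L8}
  L7 → ∅
  L8 → ∅

DF(L1) = ["L1", "L2", "L4"]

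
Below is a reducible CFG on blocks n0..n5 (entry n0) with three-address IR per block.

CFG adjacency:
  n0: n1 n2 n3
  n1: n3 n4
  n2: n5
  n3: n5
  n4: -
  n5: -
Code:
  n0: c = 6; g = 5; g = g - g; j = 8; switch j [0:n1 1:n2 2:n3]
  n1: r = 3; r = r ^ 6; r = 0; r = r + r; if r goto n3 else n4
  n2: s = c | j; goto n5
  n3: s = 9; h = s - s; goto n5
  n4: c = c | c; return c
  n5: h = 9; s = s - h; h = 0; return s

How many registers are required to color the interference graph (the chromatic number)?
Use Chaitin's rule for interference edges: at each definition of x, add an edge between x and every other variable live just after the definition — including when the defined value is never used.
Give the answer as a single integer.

Answer: 2

Working:
def/use:
  n0: def={c,g,j} ue=∅
  n1: def={r} ue=∅
  n2: def={s} ue={c,j}
  n3: def={h,s} ue=∅
  n4: def={c} ue={c}
  n5: def={h,s} ue={s}

Backward fixpoint:
  n0: in=∅ out={c,j}
  n1: in={c} out={c}
  n2: in={c,j} out={s}
  n3: in=∅ out={s}
  n4: in={c} out=∅
  n5: in={s} out=∅

Conflict graph:
  c — {g,j,r}
  g — {c}
  h — {s}
  j — {c}
  r — {c}
  s — {h}

Colouring:
  clique {c,g} ⇒ need ≥ 2
  2-colouring: r0={c,h}  r1={g,j,r,s}
  χ = 2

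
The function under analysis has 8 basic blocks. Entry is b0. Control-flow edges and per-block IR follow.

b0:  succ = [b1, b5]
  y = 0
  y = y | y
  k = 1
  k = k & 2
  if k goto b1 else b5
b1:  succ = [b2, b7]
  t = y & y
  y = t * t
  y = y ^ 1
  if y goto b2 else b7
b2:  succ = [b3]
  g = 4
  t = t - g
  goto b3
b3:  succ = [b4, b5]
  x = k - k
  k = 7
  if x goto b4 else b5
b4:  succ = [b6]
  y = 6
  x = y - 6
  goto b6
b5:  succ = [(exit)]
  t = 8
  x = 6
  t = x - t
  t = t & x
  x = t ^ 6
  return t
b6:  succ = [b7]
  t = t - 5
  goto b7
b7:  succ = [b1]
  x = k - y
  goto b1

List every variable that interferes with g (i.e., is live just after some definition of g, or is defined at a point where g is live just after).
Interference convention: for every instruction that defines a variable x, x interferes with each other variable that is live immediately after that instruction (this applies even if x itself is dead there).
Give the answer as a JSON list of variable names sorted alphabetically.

Answer: ["k", "t"]

Derivation:
Block summaries:
  b0 def {k,y} use ∅
  b1 def {t,y} use {y}
  b2 def {g,t} use {t}
  b3 def {k,x} use {k}
  b4 def {x,y} use ∅
  b5 def {t,x} use ∅
  b6 def {t} use {t}
  b7 def {x} use {k,y}

Live sets:
  live b0: ∅→{k,y}
  live b1: {k,y}→{k,t,y}
  live b2: {k,t}→{k,t}
  live b3: {k,t}→{k,t}
  live b4: {k,t}→{k,t,y}
  live b5: ∅→∅
  live b6: {k,t,y}→{k,y}
  live b7: {k,y}→{k,y}

Interference:
  g: {k,t}
  k: {g,t,x,y}
  t: {g,k,x,y}
  x: {k,t,y}
  y: {k,t,x}

N(g) = ["k", "t"]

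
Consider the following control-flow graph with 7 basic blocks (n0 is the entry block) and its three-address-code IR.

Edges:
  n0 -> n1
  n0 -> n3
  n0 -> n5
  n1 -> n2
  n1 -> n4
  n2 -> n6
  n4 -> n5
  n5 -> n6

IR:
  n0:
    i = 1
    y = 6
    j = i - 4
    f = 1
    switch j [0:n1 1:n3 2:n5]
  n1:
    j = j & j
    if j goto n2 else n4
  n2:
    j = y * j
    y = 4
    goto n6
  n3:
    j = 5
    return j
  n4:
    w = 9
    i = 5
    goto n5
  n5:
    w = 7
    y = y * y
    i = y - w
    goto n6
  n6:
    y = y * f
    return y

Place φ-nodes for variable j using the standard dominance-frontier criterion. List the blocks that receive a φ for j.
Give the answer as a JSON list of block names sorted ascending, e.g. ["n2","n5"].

Answer: ["n5", "n6"]

Derivation:
idom tree: n1←n0 n2←n1 n3←n0 n4←n1 n5←n0 n6←n0
Dom at joins:
  n5: preds {n0,n4}: {n0} ∩ {n0,n1,n4} = {n0}; idom=n0
  n6: preds {n2,n5}: {n0,n1,n2} ∩ {n0,n5} = {n0}; idom=n0

DF derivation:
  n5←n0: walk · to n0
  n5←n4: walk n4→n1 to n0
  n6←n2: walk n2→n1 to n0
  n6←n5: walk n5 to n0
  n0: DF=∅
  n1: DF={n5,n6}
  n2: DF={n6}
  n3: DF=∅
  n4: DF={n5}
  n5: DF={n6}
  n6: DF=∅

φ for j: defs {n0,n1,n2,n3}
  DF⁺ = {n5,n6}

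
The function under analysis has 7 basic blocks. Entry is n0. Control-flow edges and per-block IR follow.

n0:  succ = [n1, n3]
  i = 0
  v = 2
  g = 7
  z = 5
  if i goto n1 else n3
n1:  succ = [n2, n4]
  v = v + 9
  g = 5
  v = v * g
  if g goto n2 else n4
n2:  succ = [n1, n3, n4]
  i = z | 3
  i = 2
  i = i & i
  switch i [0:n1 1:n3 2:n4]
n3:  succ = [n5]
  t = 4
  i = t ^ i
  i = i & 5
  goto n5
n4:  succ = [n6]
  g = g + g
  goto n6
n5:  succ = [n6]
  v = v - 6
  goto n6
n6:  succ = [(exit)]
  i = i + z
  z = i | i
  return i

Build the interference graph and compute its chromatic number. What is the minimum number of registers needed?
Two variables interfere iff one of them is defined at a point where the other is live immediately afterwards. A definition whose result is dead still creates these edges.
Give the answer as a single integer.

Block summaries:
  n0: def={g,i,v,z} ue=∅
  n1: def={g,v} ue={v}
  n2: def={i} ue={z}
  n3: def={i,t} ue={i}
  n4: def={g} ue={g}
  n5: def={v} ue={v}
  n6: def={i,z} ue={i,z}

Live sets:
  live n0: ∅→{i,v,z}
  live n1: {i,v,z}→{g,i,v,z}
  live n2: {g,v,z}→{g,i,v,z}
  live n3: {i,v,z}→{i,v,z}
  live n4: {g,i,z}→{i,z}
  live n5: {i,v,z}→{i,z}
  live n6: {i,z}→∅

Interference:
  g↔{i,v,z}
  i↔{g,t,v,z}
  t↔{i,v,z}
  v↔{g,i,t,z}
  z↔{g,i,t,v}

Registers:
  clique {g,i,v,z} ⇒ need ≥ 4
  4-colouring: R0={i}  R1={v}  R2={z}  R3={g,t}
  χ = 4

Answer: 4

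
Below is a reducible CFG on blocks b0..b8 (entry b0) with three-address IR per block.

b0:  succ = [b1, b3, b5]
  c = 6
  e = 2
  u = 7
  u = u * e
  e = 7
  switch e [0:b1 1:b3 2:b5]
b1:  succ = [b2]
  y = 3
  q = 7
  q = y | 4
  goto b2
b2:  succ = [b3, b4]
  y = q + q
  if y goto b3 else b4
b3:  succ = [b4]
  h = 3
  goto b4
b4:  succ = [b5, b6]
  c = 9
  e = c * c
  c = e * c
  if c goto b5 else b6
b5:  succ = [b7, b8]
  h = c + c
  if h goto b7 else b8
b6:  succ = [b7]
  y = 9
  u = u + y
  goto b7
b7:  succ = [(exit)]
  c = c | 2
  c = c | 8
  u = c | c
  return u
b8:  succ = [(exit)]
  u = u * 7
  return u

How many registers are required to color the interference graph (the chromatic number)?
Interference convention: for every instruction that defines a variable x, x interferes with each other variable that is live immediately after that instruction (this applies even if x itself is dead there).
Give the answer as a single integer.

Answer: 3

Working:
def/use:
  b0: def={c,e,u} ue=∅
  b1: def={q,y} ue=∅
  b2: def={y} ue={q}
  b3: def={h} ue=∅
  b4: def={c,e} ue=∅
  b5: def={h} ue={c}
  b6: def={u,y} ue={u}
  b7: def={c,u} ue={c}
  b8: def={u} ue={u}

Liveness:
  b0: in=∅ out={c,u}
  b1: in={u} out={q,u}
  b2: in={q,u} out={u}
  b3: in={u} out={u}
  b4: in={u} out={c,u}
  b5: in={c,u} out={c,u}
  b6: in={c,u} out={c}
  b7: in={c} out=∅
  b8: in={u} out=∅

Conflict graph:
  c: {e,h,u,y}
  e: {c,u}
  h: {c,u}
  q: {u,y}
  u: {c,e,h,q,y}
  y: {c,q,u}

Colouring:
  clique {c,e,u} ⇒ need ≥ 3
  3-colouring: r0={u}  r1={c,q}  r2={e,h,y}
  χ = 3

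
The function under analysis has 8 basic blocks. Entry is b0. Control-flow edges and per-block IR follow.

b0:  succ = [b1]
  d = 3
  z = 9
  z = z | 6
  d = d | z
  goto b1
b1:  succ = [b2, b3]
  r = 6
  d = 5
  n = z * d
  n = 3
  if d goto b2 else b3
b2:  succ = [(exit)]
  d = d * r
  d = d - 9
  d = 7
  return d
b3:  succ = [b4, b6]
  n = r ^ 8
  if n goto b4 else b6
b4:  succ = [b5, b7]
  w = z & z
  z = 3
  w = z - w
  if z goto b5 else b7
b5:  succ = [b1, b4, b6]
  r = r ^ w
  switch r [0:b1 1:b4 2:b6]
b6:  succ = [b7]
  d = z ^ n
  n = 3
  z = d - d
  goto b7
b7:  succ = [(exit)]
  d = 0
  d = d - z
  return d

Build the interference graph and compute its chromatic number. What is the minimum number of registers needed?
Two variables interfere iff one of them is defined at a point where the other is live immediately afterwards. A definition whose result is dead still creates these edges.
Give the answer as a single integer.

Block summaries:
  b0: def={d,z} ue=∅
  b1: def={d,n,r} ue={z}
  b2: def={d} ue={d,r}
  b3: def={n} ue={r}
  b4: def={w,z} ue={z}
  b5: def={r} ue={r,w}
  b6: def={d,n,z} ue={n,z}
  b7: def={d} ue={z}

Backward fixpoint:
  b0: in=∅ out={z}
  b1: in={z} out={d,r,z}
  b2: in={d,r} out=∅
  b3: in={r,z} out={n,r,z}
  b4: in={n,r,z} out={n,r,w,z}
  b5: in={n,r,w,z} out={n,r,z}
  b6: in={n,z} out={z}
  b7: in={z} out=∅

Conflict graph:
  d — {n,r,z}
  n — {d,r,w,z}
  r — {d,n,w,z}
  w — {n,r,z}
  z — {d,n,r,w}

Registers:
  {d,n,r,z} pairwise interfere (4-clique) ⇒ χ ≥ 4
  assign d→R3 n→R0 r→R1 w→R3 z→R2 — no edge inside a register ⇒ χ ≤ 4
  χ = 4

Answer: 4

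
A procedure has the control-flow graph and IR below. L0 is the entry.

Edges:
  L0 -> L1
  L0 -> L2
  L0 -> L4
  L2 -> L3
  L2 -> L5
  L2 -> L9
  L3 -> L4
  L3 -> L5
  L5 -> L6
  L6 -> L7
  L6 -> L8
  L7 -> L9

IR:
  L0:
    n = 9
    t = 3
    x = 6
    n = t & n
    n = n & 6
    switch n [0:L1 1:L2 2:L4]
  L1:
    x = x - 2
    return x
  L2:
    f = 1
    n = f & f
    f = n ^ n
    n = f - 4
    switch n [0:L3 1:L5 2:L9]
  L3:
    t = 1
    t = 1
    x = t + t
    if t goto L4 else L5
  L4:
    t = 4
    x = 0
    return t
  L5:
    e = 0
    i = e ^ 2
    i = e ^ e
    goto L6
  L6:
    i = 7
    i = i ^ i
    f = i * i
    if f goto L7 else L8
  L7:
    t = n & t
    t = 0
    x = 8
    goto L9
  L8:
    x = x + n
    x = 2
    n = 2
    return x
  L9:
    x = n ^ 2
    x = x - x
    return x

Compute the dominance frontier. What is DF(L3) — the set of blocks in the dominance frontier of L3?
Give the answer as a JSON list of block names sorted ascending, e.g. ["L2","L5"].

idom tree: L1←L0 L2←L0 L3←L2 L4←L0 L5←L2 L6←L5 L7←L6 L8←L6 L9←L2
Dom at joins:
  L4: preds {L0,L3}: {L0} ∩ {L0,L2,L3} = {L0}; idom=L0
  L5: preds {L2,L3}: {L0,L2} ∩ {L0,L2,L3} = {L0,L2}; idom=L2
  L9: preds {L2,L7}: {L0,L2} ∩ {L0,L2,L5,L6,L7} = {L0,L2}; idom=L2

DF walk-up:
  join L4 pred L0: · stop@L0
  join L4 pred L3: L3→L2 stop@L0
  join L5 pred L2: · stop@L2
  join L5 pred L3: L3 stop@L2
  join L9 pred L2: · stop@L2
  join L9 pred L7: L7→L6→L5 stop@L2
  L0: DF=∅
  L1: DF=∅
  L2: DF={L4}
  L3: DF={L4,L5}
  L4: DF=∅
  L5: DF={L9}
  L6: DF={L9}
  L7: DF={L9}
  L8: DF=∅
  L9: DF=∅

DF(L3) = ["L4", "L5"]

Answer: ["L4", "L5"]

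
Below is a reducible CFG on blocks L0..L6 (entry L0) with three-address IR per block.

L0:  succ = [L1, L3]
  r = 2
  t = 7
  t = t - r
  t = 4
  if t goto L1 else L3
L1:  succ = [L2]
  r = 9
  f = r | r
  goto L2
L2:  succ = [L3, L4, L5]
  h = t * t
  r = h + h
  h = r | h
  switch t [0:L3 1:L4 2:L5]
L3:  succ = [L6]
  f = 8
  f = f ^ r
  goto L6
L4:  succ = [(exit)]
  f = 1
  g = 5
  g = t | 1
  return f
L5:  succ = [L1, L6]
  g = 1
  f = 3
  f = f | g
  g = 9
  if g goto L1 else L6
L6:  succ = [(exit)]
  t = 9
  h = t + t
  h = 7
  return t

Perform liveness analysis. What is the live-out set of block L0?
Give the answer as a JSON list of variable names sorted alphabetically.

Per-block:
  L0 def {r,t} use ∅
  L1 def {f,r} use ∅
  L2 def {h,r} use {t}
  L3 def {f} use {r}
  L4 def {f,g} use {t}
  L5 def {f,g} use ∅
  L6 def {h,t} use ∅

Liveness:
  L0: in=∅ out={r,t}
  L1: in={t} out={t}
  L2: in={t} out={r,t}
  L3: in={r} out=∅
  L4: in={t} out=∅
  L5: in={t} out={t}
  L6: in=∅ out=∅

live-out(L0) = ["r", "t"]

Answer: ["r", "t"]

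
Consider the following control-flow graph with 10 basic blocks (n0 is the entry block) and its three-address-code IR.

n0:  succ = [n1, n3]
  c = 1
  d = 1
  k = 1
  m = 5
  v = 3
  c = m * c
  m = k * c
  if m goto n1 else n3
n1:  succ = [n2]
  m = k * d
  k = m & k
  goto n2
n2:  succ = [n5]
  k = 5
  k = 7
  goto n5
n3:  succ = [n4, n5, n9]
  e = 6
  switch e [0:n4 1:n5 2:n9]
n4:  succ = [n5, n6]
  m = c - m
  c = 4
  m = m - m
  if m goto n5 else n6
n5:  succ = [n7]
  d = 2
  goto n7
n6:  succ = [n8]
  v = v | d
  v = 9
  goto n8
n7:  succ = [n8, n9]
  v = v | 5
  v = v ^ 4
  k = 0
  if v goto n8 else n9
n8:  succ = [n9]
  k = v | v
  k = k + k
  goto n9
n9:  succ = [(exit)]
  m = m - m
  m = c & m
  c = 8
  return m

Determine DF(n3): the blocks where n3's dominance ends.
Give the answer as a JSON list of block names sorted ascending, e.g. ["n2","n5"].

idom tree: n1←n0 n2←n1 n3←n0 n4←n3 n5←n0 n6←n4 n7←n5 n8←n0 n9←n0
Dom∩ at merges:
  n5: preds {n2,n3,n4}: {n0,n1,n2} ∩ {n0,n3} ∩ {n0,n3,n4} = {n0}; idom=n0
  n8: preds {n6,n7}: {n0,n3,n4,n6} ∩ {n0,n5,n7} = {n0}; idom=n0
  n9: preds {n3,n7,n8}: {n0,n3} ∩ {n0,n5,n7} ∩ {n0,n8} = {n0}; idom=n0

DF derivation:
  n5←n2: walk n2→n1 to n0
  n5←n3: walk n3 to n0
  n5←n4: walk n4→n3 to n0
  n8←n6: walk n6→n4→n3 to n0
  n8←n7: walk n7→n5 to n0
  n9←n3: walk n3 to n0
  n9←n7: walk n7→n5 to n0
  n9←n8: walk n8 to n0
  n0: DF=∅
  n1: DF={n5}
  n2: DF={n5}
  n3: DF={n5,n8,n9}
  n4: DF={n5,n8}
  n5: DF={n8,n9}
  n6: DF={n8}
  n7: DF={n8,n9}
  n8: DF={n9}
  n9: DF=∅

DF(n3) = ["n5", "n8", "n9"]

Answer: ["n5", "n8", "n9"]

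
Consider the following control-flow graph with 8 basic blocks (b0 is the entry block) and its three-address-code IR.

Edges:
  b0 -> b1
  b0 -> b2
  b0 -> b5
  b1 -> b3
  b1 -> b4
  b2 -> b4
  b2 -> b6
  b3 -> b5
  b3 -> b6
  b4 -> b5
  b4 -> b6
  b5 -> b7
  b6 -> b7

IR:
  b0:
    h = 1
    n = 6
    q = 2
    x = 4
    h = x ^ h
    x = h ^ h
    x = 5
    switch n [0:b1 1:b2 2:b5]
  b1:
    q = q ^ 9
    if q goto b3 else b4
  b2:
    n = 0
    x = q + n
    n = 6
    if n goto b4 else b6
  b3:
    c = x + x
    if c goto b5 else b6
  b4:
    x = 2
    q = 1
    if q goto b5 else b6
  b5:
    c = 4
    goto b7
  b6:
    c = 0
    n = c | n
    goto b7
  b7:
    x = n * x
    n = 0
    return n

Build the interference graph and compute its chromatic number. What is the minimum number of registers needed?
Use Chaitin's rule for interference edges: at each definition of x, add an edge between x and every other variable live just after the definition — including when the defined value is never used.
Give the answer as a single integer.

def/use:
  b0: {h,n,q,x} / ∅
  b1: {q} / {q}
  b2: {n,x} / {q}
  b3: {c} / {x}
  b4: {q,x} / ∅
  b5: {c} / ∅
  b6: {c,n} / {n}
  b7: {n,x} / {n,x}

Backward fixpoint:
  live b0: ∅→{n,q,x}
  live b1: {n,q,x}→{n,x}
  live b2: {q}→{n,x}
  live b3: {n,x}→{n,x}
  live b4: {n}→{n,x}
  live b5: {n,x}→{n,x}
  live b6: {n,x}→{n,x}
  live b7: {n,x}→∅

Conflict graph:
  c↔{n,x}
  h↔{n,q,x}
  n↔{c,h,q,x}
  q↔{h,n,x}
  x↔{c,h,n,q}

Chromatic number:
  clique {h,n,q,x} ⇒ need ≥ 4
  4-colouring: r0={n}  r1={x}  r2={c,h}  r3={q}
  χ = 4

Answer: 4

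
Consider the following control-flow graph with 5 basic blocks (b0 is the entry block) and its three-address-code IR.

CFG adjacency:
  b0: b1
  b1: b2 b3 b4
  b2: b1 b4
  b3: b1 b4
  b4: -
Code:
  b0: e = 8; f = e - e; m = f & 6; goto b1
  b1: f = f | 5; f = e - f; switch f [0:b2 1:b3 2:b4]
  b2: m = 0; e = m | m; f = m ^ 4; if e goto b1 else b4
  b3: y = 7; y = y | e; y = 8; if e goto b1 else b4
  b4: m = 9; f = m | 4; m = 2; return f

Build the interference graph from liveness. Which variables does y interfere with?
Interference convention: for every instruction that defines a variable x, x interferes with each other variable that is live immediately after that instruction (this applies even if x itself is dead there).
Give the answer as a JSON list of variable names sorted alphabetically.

Block summaries:
  b0 def {e,f,m} use ∅
  b1 def {f} use {e,f}
  b2 def {e,f,m} use ∅
  b3 def {y} use {e}
  b4 def {f,m} use ∅

Liveness:
  b0 li=∅ lo={e,f}
  b1 li={e,f} lo={e,f}
  b2 li=∅ lo={e,f}
  b3 li={e,f} lo={e,f}
  b4 li=∅ lo=∅

Conflict graph:
  e — {f,m,y}
  f — {e,m,y}
  m — {e,f}
  y — {e,f}

N(y) = ["e", "f"]

Answer: ["e", "f"]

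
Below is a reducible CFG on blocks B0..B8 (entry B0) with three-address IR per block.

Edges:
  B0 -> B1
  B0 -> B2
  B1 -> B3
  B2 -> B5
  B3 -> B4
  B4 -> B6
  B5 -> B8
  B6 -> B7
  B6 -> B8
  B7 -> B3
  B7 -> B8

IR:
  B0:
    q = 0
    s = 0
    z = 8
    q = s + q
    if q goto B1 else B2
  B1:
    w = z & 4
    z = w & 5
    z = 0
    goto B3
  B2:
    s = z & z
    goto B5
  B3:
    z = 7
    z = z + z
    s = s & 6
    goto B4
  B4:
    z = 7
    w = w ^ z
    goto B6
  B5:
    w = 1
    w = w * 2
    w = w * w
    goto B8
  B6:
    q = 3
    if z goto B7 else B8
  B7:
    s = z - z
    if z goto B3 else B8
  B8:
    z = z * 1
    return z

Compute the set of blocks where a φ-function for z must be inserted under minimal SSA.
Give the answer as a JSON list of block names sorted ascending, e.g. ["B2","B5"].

Answer: ["B3", "B8"]

Working:
idom tree: B1←B0 B2←B0 B3←B1 B4←B3 B5←B2 B6←B4 B7←B6 B8←B0
Dom∩ at merges:
  B3: preds {B1,B7}: {B0,B1} ∩ {B0,B1,B3,B4,B6,B7} = {B0,B1}; idom=B1
  B8: preds {B5,B6,B7}: {B0,B2,B5} ∩ {B0,B1,B3,B4,B6} ∩ {B0,B1,B3,B4,B6,B7} = {B0}; idom=B0

Frontier:
  B3←B1: walk · to B1
  B3←B7: walk B7→B6→B4→B3 to B1
  B8←B5: walk B5→B2 to B0
  B8←B6: walk B6→B4→B3→B1 to B0
  B8←B7: walk B7→B6→B4→B3→B1 to B0
  B0 → ∅
  B1 → {B8}
  B2 → {B8}
  B3 → {B3,B8}
  B4 → {B3,B8}
  B5 → {B8}
  B6 → {B3,B8}
  B7 → {B3,B8}
  B8 → ∅

φ for z: defs {B0,B1,B3,B4,B8}
  DF⁺ = {B3,B8}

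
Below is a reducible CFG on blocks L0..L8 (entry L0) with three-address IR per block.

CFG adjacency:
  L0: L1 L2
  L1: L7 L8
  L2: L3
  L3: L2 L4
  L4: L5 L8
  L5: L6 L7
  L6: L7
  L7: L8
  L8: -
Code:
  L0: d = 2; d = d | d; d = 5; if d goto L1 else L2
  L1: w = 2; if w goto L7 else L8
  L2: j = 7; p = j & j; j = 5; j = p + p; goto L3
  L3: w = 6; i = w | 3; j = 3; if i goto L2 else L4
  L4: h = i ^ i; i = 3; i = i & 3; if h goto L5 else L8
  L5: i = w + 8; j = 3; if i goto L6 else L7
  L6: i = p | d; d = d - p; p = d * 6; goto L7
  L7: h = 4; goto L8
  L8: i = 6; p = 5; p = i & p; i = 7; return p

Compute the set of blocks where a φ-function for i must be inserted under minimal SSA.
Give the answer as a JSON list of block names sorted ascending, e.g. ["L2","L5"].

Answer: ["L2", "L7", "L8"]

Derivation:
idom tree: L1←L0 L2←L0 L3←L2 L4←L3 L5←L4 L6←L5 L7←L0 L8←L0
Join-block Dom:
  L2: preds {L0,L3}: {L0} ∩ {L0,L2,L3} = {L0}; idom=L0
  L7: preds {L1,L5,L6}: {L0,L1} ∩ {L0,L2,L3,L4,L5} ∩ {L0,L2,L3,L4,L5,L6} = {L0}; idom=L0
  L8: preds {L1,L4,L7}: {L0,L1} ∩ {L0,L2,L3,L4} ∩ {L0,L7} = {L0}; idom=L0

DF derivation:
  join L2 pred L0: · stop@L0
  join L2 pred L3: L3→L2 stop@L0
  join L7 pred L1: L1 stop@L0
  join L7 pred L5: L5→L4→L3→L2 stop@L0
  join L7 pred L6: L6→L5→L4→L3→L2 stop@L0
  join L8 pred L1: L1 stop@L0
  join L8 pred L4: L4→L3→L2 stop@L0
  join L8 pred L7: L7 stop@L0
  L0: DF=∅
  L1: DF={L7,L8}
  L2: DF={L2,L7,L8}
  L3: DF={L2,L7,L8}
  L4: DF={L7,L8}
  L5: DF={L7}
  L6: DF={L7}
  L7: DF={L8}
  L8: DF=∅

φ for i: defs {L3,L4,L5,L6,L8}
  DF⁺ = {L2,L7,L8}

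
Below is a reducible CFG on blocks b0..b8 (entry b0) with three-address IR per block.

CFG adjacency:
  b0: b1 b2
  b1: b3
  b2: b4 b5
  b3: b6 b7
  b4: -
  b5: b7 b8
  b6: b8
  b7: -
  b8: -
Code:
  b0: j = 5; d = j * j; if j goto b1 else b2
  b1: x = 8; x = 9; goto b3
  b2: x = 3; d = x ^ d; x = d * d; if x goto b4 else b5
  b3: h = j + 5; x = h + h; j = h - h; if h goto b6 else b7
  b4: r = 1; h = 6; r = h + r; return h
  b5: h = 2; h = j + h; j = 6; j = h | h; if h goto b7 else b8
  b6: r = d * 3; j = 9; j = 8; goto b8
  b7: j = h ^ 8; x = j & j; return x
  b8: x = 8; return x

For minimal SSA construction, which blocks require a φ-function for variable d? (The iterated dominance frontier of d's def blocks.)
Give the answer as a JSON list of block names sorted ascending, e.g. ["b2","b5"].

idom tree: b1←b0 b2←b0 b3←b1 b4←b2 b5←b2 b6←b3 b7←b0 b8←b0
Dom∩ at merges:
  b7: preds {b3,b5}: {b0,b1,b3} ∩ {b0,b2,b5} = {b0}; idom=b0
  b8: preds {b5,b6}: {b0,b2,b5} ∩ {b0,b1,b3,b6} = {b0}; idom=b0

DF walk-up:
  b7←b3: walk b3→b1 to b0
  b7←b5: walk b5→b2 to b0
  b8←b5: walk b5→b2 to b0
  b8←b6: walk b6→b3→b1 to b0
  DF(b0)=∅
  DF(b1)={b7,b8}
  DF(b2)={b7,b8}
  DF(b3)={b7,b8}
  DF(b4)=∅
  DF(b5)={b7,b8}
  DF(b6)={b8}
  DF(b7)=∅
  DF(b8)=∅

φ for d: defs {b0,b2}
  DF⁺ = {b7,b8}

Answer: ["b7", "b8"]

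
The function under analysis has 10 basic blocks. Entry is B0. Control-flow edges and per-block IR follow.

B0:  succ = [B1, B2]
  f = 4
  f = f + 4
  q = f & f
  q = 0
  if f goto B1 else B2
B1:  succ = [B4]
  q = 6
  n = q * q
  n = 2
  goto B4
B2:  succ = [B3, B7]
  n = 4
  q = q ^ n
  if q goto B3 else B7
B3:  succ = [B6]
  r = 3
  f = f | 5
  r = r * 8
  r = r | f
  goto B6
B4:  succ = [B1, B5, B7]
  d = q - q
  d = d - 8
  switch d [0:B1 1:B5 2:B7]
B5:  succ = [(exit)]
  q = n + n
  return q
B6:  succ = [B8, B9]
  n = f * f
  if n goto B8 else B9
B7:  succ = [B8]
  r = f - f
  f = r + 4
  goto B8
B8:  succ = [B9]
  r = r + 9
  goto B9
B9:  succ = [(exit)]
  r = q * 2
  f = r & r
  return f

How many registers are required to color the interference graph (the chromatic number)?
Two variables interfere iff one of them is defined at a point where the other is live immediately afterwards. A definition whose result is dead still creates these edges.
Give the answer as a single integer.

Answer: 4

Working:
Per-block:
  B0: {f,q} / ∅
  B1: {n,q} / ∅
  B2: {n,q} / {q}
  B3: {f,r} / {f}
  B4: {d} / {q}
  B5: {q} / {n}
  B6: {n} / {f}
  B7: {f,r} / {f}
  B8: {r} / {r}
  B9: {f,r} / {q}

Live sets:
  B0 li=∅ lo={f,q}
  B1 li={f} lo={f,n,q}
  B2 li={f,q} lo={f,q}
  B3 li={f,q} lo={f,q,r}
  B4 li={f,n,q} lo={f,n,q}
  B5 li={n} lo=∅
  B6 li={f,q,r} lo={q,r}
  B7 li={f,q} lo={q,r}
  B8 li={q,r} lo={q}
  B9 li={q} lo=∅

Conflict graph:
  d — {f,n,q}
  f — {d,n,q,r}
  n — {d,f,q,r}
  q — {d,f,n,r}
  r — {f,n,q}

Registers:
  clique {d,f,n,q} ⇒ need ≥ 4
  4-colouring: r0={f}  r1={n}  r2={q}  r3={d,r}
  χ = 4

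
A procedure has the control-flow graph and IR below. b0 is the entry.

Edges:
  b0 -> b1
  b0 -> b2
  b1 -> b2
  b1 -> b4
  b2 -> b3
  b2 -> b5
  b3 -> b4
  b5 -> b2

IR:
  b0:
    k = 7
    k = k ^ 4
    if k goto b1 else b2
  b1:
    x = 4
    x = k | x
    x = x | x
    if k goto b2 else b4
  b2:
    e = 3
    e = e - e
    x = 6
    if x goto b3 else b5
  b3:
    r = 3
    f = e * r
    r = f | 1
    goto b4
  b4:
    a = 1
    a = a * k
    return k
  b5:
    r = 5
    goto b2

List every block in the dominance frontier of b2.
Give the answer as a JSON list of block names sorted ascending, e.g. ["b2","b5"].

Answer: ["b2", "b4"]

Working:
idom tree: b1←b0 b2←b0 b3←b2 b4←b0 b5←b2
Dom at joins:
  b2: preds {b0,b1,b5}: {b0} ∩ {b0,b1} ∩ {b0,b2,b5} = {b0}; idom=b0
  b4: preds {b1,b3}: {b0,b1} ∩ {b0,b2,b3} = {b0}; idom=b0

DF derivation:
  join b2 pred b0: · stop@b0
  join b2 pred b1: b1 stop@b0
  join b2 pred b5: b5→b2 stop@b0
  join b4 pred b1: b1 stop@b0
  join b4 pred b3: b3→b2 stop@b0
  b0: DF=∅
  b1: DF={b2,b4}
  b2: DF={b2,b4}
  b3: DF={b4}
  b4: DF=∅
  b5: DF={b2}

DF(b2) = ["b2", "b4"]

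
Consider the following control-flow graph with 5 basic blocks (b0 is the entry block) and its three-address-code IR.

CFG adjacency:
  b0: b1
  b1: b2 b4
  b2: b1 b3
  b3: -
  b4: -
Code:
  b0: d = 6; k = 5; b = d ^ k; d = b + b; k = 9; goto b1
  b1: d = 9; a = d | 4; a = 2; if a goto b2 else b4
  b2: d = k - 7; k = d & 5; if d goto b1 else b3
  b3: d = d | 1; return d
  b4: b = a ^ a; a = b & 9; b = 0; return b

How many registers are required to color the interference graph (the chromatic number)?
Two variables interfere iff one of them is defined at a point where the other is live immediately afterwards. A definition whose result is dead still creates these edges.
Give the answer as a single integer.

Answer: 2

Derivation:
Block summaries:
  b0 def {b,d,k} use ∅
  b1 def {a,d} use ∅
  b2 def {d,k} use {k}
  b3 def {d} use {d}
  b4 def {a,b} use {a}

Liveness:
  live b0: ∅→{k}
  live b1: {k}→{a,k}
  live b2: {k}→{d,k}
  live b3: {d}→∅
  live b4: {a}→∅

Interference:
  a — {k}
  b — ∅
  d — {k}
  k — {a,d}

Colouring:
  clique {a,k} ⇒ need ≥ 2
  assign a→R1 b→R0 d→R1 k→R0 — no edge inside a register ⇒ χ ≤ 2
  χ = 2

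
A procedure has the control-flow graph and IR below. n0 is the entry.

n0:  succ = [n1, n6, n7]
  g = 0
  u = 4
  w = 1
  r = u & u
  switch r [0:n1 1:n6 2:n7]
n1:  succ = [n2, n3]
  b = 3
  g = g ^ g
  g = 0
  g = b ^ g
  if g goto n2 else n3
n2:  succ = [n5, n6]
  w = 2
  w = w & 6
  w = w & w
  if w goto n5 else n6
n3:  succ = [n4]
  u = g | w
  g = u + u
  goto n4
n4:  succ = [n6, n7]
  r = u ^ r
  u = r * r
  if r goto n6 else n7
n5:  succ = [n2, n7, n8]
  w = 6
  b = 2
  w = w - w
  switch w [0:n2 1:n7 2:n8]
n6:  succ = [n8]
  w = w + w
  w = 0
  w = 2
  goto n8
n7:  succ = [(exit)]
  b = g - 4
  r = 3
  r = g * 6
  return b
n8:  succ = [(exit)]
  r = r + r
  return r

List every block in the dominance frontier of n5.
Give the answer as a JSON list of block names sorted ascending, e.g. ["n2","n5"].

Answer: ["n2", "n7", "n8"]

Derivation:
idom tree: n1←n0 n2←n1 n3←n1 n4←n3 n5←n2 n6←n0 n7←n0 n8←n0
Dom at joins:
  n2: preds {n1,n5}: {n0,n1} ∩ {n0,n1,n2,n5} = {n0,n1}; idom=n1
  n6: preds {n0,n2,n4}: {n0} ∩ {n0,n1,n2} ∩ {n0,n1,n3,n4} = {n0}; idom=n0
  n7: preds {n0,n4,n5}: {n0} ∩ {n0,n1,n3,n4} ∩ {n0,n1,n2,n5} = {n0}; idom=n0
  n8: preds {n5,n6}: {n0,n1,n2,n5} ∩ {n0,n6} = {n0}; idom=n0

DF walk-up:
  n2←n1: walk · to n1
  n2←n5: walk n5→n2 to n1
  n6←n0: walk · to n0
  n6←n2: walk n2→n1 to n0
  n6←n4: walk n4→n3→n1 to n0
  n7←n0: walk · to n0
  n7←n4: walk n4→n3→n1 to n0
  n7←n5: walk n5→n2→n1 to n0
  n8←n5: walk n5→n2→n1 to n0
  n8←n6: walk n6 to n0
  DF(n0)=∅
  DF(n1)={n6,n7,n8}
  DF(n2)={n2,n6,n7,n8}
  DF(n3)={n6,n7}
  DF(n4)={n6,n7}
  DF(n5)={n2,n7,n8}
  DF(n6)={n8}
  DF(n7)=∅
  DF(n8)=∅

DF(n5) = ["n2", "n7", "n8"]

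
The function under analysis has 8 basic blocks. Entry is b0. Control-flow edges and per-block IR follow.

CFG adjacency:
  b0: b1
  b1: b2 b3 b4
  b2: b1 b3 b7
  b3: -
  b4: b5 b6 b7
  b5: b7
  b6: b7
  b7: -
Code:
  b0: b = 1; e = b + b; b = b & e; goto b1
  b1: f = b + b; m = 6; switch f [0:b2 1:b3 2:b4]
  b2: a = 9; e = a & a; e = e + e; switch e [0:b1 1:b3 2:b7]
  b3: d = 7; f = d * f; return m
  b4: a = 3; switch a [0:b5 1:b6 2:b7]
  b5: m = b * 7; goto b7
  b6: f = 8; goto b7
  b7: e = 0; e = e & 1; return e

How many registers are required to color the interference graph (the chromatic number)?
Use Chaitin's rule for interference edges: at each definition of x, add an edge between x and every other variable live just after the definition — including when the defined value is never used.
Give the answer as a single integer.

Answer: 4

Working:
Per-block:
  b0 def {b,e} use ∅
  b1 def {f,m} use {b}
  b2 def {a,e} use ∅
  b3 def {d,f} use {f,m}
  b4 def {a} use ∅
  b5 def {m} use {b}
  b6 def {f} use ∅
  b7 def {e} use ∅

Backward fixpoint:
  b0: in=∅ out={b}
  b1: in={b} out={b,f,m}
  b2: in={b,f,m} out={b,f,m}
  b3: in={f,m} out=∅
  b4: in={b} out={b}
  b5: in={b} out=∅
  b6: in=∅ out=∅
  b7: in=∅ out=∅

Conflict graph:
  a — {b,f,m}
  b — {a,e,f,m}
  d — {f,m}
  e — {b,f,m}
  f — {a,b,d,e,m}
  m — {a,b,d,e,f}

Colouring:
  lower bound: {a,b,f,m} mutually conflict ⇒ χ ≥ 4
  4-colouring: c0={f}  c1={m}  c2={b,d}  c3={a,e}
  χ = 4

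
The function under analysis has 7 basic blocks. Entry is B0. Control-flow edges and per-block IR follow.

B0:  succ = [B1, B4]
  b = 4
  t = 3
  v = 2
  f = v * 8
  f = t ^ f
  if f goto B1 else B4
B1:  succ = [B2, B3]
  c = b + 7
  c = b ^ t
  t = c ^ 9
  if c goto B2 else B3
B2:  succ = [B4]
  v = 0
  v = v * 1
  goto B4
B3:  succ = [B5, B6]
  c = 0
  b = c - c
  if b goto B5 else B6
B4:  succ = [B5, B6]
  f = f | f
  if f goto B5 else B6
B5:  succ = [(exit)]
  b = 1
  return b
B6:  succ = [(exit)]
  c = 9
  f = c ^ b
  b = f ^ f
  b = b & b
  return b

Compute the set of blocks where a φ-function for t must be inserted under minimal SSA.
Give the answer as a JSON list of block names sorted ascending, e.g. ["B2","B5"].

Answer: ["B4", "B5", "B6"]

Analysis:
idom tree: B1←B0 B2←B1 B3←B1 B4←B0 B5←B0 B6←B0
Join-block Dom:
  B4: preds {B0,B2}: {B0} ∩ {B0,B1,B2} = {B0}; idom=B0
  B5: preds {B3,B4}: {B0,B1,B3} ∩ {B0,B4} = {B0}; idom=B0
  B6: preds {B3,B4}: {B0,B1,B3} ∩ {B0,B4} = {B0}; idom=B0

Frontier:
  join B4 pred B0: · stop@B0
  join B4 pred B2: B2→B1 stop@B0
  join B5 pred B3: B3→B1 stop@B0
  join B5 pred B4: B4 stop@B0
  join B6 pred B3: B3→B1 stop@B0
  join B6 pred B4: B4 stop@B0
  B0: DF=∅
  B1: DF={B4,B5,B6}
  B2: DF={B4}
  B3: DF={B5,B6}
  B4: DF={B5,B6}
  B5: DF=∅
  B6: DF=∅

φ for t: defs {B0,B1}
  DF⁺ = {B4,B5,B6}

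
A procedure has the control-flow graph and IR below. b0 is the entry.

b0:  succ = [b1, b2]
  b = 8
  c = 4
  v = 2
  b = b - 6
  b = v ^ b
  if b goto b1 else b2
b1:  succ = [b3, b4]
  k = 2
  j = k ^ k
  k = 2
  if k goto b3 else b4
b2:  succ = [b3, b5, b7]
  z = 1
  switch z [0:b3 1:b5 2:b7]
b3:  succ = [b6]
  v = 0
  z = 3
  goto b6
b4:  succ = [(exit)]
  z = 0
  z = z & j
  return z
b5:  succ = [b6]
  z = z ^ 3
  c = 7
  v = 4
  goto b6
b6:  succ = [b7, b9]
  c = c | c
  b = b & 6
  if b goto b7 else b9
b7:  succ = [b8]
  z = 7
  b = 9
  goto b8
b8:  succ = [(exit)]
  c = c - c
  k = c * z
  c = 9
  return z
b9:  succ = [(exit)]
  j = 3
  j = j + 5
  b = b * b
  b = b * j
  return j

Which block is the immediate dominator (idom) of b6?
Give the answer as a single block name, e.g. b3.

idom tree: b1←b0 b2←b0 b3←b0 b4←b1 b5←b2 b6←b0 b7←b0 b8←b7 b9←b6
Dom∩ at merges:
  b3: preds {b1,b2}: {b0,b1} ∩ {b0,b2} = {b0}; idom=b0
  b6: preds {b3,b5}: {b0,b3} ∩ {b0,b2,b5} = {b0}; idom=b0
  b7: preds {b2,b6}: {b0,b2} ∩ {b0,b6} = {b0}; idom=b0

idom(b6) = b0

Answer: b0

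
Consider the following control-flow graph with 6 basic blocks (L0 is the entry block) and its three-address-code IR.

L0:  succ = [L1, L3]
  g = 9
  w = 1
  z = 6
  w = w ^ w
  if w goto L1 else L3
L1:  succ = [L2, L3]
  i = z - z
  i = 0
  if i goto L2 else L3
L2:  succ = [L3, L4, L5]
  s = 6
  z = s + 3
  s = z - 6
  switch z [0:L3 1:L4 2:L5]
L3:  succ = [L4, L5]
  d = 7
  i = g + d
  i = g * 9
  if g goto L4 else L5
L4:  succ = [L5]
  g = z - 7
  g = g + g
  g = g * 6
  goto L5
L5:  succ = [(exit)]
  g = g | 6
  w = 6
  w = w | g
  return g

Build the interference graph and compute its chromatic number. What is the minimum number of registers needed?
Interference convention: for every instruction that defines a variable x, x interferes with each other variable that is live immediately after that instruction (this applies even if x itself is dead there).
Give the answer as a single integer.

Answer: 3

Working:
Per-block:
  L0 def {g,w,z} use ∅
  L1 def {i} use {z}
  L2 def {s,z} use ∅
  L3 def {d,i} use {g}
  L4 def {g} use {z}
  L5 def {g,w} use {g}

Backward fixpoint:
  L0: in=∅ out={g,z}
  L1: in={g,z} out={g,z}
  L2: in={g} out={g,z}
  L3: in={g,z} out={g,z}
  L4: in={z} out={g}
  L5: in={g} out=∅

Conflict graph:
  d: {g,z}
  g: {d,i,s,w,z}
  i: {g,z}
  s: {g,z}
  w: {g,z}
  z: {d,g,i,s,w}

Registers:
  clique {d,g,z} ⇒ need ≥ 3
  assign d→r2 g→r0 i→r2 s→r2 w→r2 z→r1 — no edge inside a register ⇒ χ ≤ 3
  χ = 3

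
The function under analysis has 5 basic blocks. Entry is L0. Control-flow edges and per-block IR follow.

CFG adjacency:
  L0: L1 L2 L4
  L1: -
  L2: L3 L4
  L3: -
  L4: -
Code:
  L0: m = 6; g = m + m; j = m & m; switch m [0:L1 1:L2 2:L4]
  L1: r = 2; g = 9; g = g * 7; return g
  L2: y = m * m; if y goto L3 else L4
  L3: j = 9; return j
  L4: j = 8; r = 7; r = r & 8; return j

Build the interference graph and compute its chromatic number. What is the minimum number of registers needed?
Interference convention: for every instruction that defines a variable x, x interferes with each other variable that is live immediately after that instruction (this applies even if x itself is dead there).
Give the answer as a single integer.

def/use:
  L0: {g,j,m} / ∅
  L1: {g,r} / ∅
  L2: {y} / {m}
  L3: {j} / ∅
  L4: {j,r} / ∅

Liveness:
  L0 li=∅ lo={m}
  L1 li=∅ lo=∅
  L2 li={m} lo=∅
  L3 li=∅ lo=∅
  L4 li=∅ lo=∅

Conflict graph:
  g: {m}
  j: {m,r}
  m: {g,j}
  r: {j}
  y: ∅

Chromatic number:
  {g,m} pairwise interfere (2-clique) ⇒ χ ≥ 2
  assign g→R0 j→R0 m→R1 r→R1 y→R0 — no edge inside a register ⇒ χ ≤ 2
  χ = 2

Answer: 2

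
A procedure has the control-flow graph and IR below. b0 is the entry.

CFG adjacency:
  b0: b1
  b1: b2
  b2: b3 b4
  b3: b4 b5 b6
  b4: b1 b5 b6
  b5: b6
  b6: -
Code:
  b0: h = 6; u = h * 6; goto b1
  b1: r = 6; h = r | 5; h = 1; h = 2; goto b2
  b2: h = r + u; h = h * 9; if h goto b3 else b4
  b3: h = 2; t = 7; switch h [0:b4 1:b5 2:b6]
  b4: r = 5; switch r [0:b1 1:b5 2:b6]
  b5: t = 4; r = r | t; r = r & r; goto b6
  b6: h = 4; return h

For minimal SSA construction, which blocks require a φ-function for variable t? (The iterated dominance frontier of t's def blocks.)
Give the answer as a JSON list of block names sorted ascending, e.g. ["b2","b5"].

Answer: ["b1", "b4", "b5", "b6"]

Working:
idom tree: b1←b0 b2←b1 b3←b2 b4←b2 b5←b2 b6←b2
Join-block Dom:
  b1: preds {b0,b4}: {b0} ∩ {b0,b1,b2,b4} = {b0}; idom=b0
  b4: preds {b2,b3}: {b0,b1,b2} ∩ {b0,b1,b2,b3} = {b0,b1,b2}; idom=b2
  b5: preds {b3,b4}: {b0,b1,b2,b3} ∩ {b0,b1,b2,b4} = {b0,b1,b2}; idom=b2
  b6: preds {b3,b4,b5}: {b0,b1,b2,b3} ∩ {b0,b1,b2,b4} ∩ {b0,b1,b2,b5} = {b0,b1,b2}; idom=b2

Frontier:
  join b1 pred b0: · stop@b0
  join b1 pred b4: b4→b2→b1 stop@b0
  join b4 pred b2: · stop@b2
  join b4 pred b3: b3 stop@b2
  join b5 pred b3: b3 stop@b2
  join b5 pred b4: b4 stop@b2
  join b6 pred b3: b3 stop@b2
  join b6 pred b4: b4 stop@b2
  join b6 pred b5: b5 stop@b2
  b0: DF=∅
  b1: DF={b1}
  b2: DF={b1}
  b3: DF={b4,b5,b6}
  b4: DF={b1,b5,b6}
  b5: DF={b6}
  b6: DF=∅

φ for t: defs {b3,b5}
  DF⁺ = {b1,b4,b5,b6}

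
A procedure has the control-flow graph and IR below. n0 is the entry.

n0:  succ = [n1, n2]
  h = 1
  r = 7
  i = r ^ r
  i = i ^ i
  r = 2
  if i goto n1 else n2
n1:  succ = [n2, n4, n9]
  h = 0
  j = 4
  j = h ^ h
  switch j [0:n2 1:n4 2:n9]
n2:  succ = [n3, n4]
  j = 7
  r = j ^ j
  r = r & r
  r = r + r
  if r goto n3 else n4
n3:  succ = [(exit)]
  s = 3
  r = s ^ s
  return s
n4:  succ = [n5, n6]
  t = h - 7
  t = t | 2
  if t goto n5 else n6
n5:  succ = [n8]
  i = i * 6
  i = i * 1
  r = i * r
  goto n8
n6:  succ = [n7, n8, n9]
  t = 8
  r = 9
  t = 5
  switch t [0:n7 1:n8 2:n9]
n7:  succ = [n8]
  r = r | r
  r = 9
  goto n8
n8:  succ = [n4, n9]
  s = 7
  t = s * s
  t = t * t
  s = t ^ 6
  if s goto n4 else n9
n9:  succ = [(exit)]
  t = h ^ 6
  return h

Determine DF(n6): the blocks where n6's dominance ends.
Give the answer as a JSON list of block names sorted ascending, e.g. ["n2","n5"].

idom tree: n1←n0 n2←n0 n3←n2 n4←n0 n5←n4 n6←n4 n7←n6 n8←n4 n9←n0
Dom at joins:
  n2: preds {n0,n1}: {n0} ∩ {n0,n1} = {n0}; idom=n0
  n4: preds {n1,n2,n8}: {n0,n1} ∩ {n0,n2} ∩ {n0,n4,n8} = {n0}; idom=n0
  n8: preds {n5,n6,n7}: {n0,n4,n5} ∩ {n0,n4,n6} ∩ {n0,n4,n6,n7} = {n0,n4}; idom=n4
  n9: preds {n1,n6,n8}: {n0,n1} ∩ {n0,n4,n6} ∩ {n0,n4,n8} = {n0}; idom=n0

DF walk-up:
  n2←n0: walk · to n0
  n2←n1: walk n1 to n0
  n4←n1: walk n1 to n0
  n4←n2: walk n2 to n0
  n4←n8: walk n8→n4 to n0
  n8←n5: walk n5 to n4
  n8←n6: walk n6 to n4
  n8←n7: walk n7→n6 to n4
  n9←n1: walk n1 to n0
  n9←n6: walk n6→n4 to n0
  n9←n8: walk n8→n4 to n0
  DF(n0)=∅
  DF(n1)={n2,n4,n9}
  DF(n2)={n4}
  DF(n3)=∅
  DF(n4)={n4,n9}
  DF(n5)={n8}
  DF(n6)={n8,n9}
  DF(n7)={n8}
  DF(n8)={n4,n9}
  DF(n9)=∅

DF(n6) = ["n8", "n9"]

Answer: ["n8", "n9"]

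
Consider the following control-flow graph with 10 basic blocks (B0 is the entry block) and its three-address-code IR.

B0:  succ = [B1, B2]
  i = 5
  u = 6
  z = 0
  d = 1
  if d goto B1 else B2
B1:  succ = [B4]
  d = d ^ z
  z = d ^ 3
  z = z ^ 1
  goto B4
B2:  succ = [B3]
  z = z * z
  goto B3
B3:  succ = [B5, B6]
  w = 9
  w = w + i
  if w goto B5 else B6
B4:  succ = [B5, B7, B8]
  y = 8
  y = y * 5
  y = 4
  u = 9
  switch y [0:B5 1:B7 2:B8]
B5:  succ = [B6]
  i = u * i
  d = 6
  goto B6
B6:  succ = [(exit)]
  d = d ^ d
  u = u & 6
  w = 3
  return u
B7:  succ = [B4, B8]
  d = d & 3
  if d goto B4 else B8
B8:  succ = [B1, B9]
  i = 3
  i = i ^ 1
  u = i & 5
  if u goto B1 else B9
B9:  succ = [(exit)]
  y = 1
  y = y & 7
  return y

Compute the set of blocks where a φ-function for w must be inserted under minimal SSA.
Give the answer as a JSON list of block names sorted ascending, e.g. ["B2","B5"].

Answer: ["B5", "B6"]

Working:
idom tree: B1←B0 B2←B0 B3←B2 B4←B1 B5←B0 B6←B0 B7←B4 B8←B4 B9←B8
Join-block Dom:
  B1: preds {B0,B8}: {B0} ∩ {B0,B1,B4,B8} = {B0}; idom=B0
  B4: preds {B1,B7}: {B0,B1} ∩ {B0,B1,B4,B7} = {B0,B1}; idom=B1
  B5: preds {B3,B4}: {B0,B2,B3} ∩ {B0,B1,B4} = {B0}; idom=B0
  B6: preds {B3,B5}: {B0,B2,B3} ∩ {B0,B5} = {B0}; idom=B0
  B8: preds {B4,B7}: {B0,B1,B4} ∩ {B0,B1,B4,B7} = {B0,B1,B4}; idom=B4

DF walk-up:
  join B1 pred B0: · stop@B0
  join B1 pred B8: B8→B4→B1 stop@B0
  join B4 pred B1: · stop@B1
  join B4 pred B7: B7→B4 stop@B1
  join B5 pred B3: B3→B2 stop@B0
  join B5 pred B4: B4→B1 stop@B0
  join B6 pred B3: B3→B2 stop@B0
  join B6 pred B5: B5 stop@B0
  join B8 pred B4: · stop@B4
  join B8 pred B7: B7 stop@B4
  DF(B0)=∅
  DF(B1)={B1,B5}
  DF(B2)={B5,B6}
  DF(B3)={B5,B6}
  DF(B4)={B1,B4,B5}
  DF(B5)={B6}
  DF(B6)=∅
  DF(B7)={B4,B8}
  DF(B8)={B1}
  DF(B9)=∅

φ for w: defs {B3,B6}
  DF⁺ = {B5,B6}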